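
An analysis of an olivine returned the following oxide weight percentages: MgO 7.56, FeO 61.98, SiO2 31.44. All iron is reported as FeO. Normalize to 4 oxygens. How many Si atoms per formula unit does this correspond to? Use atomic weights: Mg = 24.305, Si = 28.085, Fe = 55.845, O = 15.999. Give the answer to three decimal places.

7.56 wt% MgO ÷ 40.304 g/mol = 0.18757 mol, giving 0.18757 Mg and 0.18757 O.
61.98 wt% FeO ÷ 71.844 g/mol = 0.86270 mol, giving 0.86270 Fe and 0.86270 O.
31.44 wt% SiO2 ÷ 60.083 g/mol = 0.52328 mol, giving 0.52328 Si and 1.04656 O.
Oxygen sums to 2.09683; scaling by 4/2.09683 = 1.90764 puts the formula on 4 O.
Si: 0.52328 × 1.90764 = 0.998 atoms per formula unit.

0.998 Si apfu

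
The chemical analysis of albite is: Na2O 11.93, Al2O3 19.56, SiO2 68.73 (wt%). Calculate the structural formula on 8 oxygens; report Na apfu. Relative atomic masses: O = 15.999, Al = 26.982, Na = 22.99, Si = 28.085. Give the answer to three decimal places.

Na2O (M=61.979): mol = 0.19248; Na = 0.38496, O = 0.19248.
Al2O3 (M=101.961): mol = 0.19184; Al = 0.38368, O = 0.57552.
SiO2 (M=60.083): mol = 1.14392; Si = 1.14392, O = 2.28784.
ΣO = 3.05584; factor = 8/ΣO = 2.61794.
Na apfu = 0.38496 × 2.61794 = 1.008.

1.008 Na apfu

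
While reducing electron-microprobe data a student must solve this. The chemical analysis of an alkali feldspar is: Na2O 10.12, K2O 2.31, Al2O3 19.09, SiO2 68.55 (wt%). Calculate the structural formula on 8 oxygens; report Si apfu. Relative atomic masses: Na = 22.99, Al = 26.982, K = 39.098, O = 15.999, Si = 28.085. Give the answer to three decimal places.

Na2O (M=61.979): mol = 0.16328; Na = 0.32656, O = 0.16328.
K2O (M=94.195): mol = 0.02452; K = 0.04904, O = 0.02452.
Al2O3 (M=101.961): mol = 0.18723; Al = 0.37446, O = 0.56169.
SiO2 (M=60.083): mol = 1.14092; Si = 1.14092, O = 2.28184.
ΣO = 3.03133; factor = 8/ΣO = 2.63911.
Si apfu = 1.14092 × 2.63911 = 3.011.

3.011 Si apfu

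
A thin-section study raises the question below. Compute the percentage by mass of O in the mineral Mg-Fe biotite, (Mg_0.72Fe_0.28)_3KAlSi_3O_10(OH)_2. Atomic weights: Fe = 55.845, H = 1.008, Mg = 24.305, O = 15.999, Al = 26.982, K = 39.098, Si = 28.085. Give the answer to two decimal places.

Molar mass of (Mg_0.72Fe_0.28)_3KAlSi_3O_10(OH)_2: 2.16·24.305 + 0.84·55.845 + 1·39.098 + 1·26.982 + 3·28.085 + 12·15.999 + 2·1.008 = 443.748 g/mol.
Mass of O per formula unit: 12 × 15.999 = 191.988 g.
Weight fraction O = 191.988 / 443.748 = 0.4327.

43.27 wt%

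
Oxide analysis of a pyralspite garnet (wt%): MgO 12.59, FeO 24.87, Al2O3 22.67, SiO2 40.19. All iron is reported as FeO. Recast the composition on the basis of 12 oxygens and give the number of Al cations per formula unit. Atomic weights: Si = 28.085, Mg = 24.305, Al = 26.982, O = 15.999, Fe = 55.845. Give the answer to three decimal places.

2.004 Al apfu

MgO (M=40.304): mol = 0.31238; Mg = 0.31238, O = 0.31238.
FeO (M=71.844): mol = 0.34617; Fe = 0.34617, O = 0.34617.
Al2O3 (M=101.961): mol = 0.22234; Al = 0.44468, O = 0.66702.
SiO2 (M=60.083): mol = 0.66891; Si = 0.66891, O = 1.33782.
ΣO = 2.66339; factor = 12/ΣO = 4.50554.
Al apfu = 0.44468 × 4.50554 = 2.004.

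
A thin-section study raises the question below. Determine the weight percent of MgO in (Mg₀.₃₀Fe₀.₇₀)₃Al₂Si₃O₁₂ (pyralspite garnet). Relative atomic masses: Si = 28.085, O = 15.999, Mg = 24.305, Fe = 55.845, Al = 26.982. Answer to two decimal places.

Formula mass = 469.356 g/mol.
0.90 Mg → 0.9000 mol MgO per formula unit; M(MgO) = 40.304, so MgO mass = 36.274 g.
36.274/469.356 × 100 = 7.73 wt%.

7.73 wt%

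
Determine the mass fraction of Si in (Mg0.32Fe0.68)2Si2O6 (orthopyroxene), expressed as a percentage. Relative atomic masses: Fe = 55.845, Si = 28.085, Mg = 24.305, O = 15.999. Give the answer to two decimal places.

23.05 wt%

M((Mg0.32Fe0.68)2Si2O6) = 243.668 g/mol.
Si contributes 2 × 28.085 = 56.170 g per mole.
56.170/243.668 = 0.2305 → 23.05%.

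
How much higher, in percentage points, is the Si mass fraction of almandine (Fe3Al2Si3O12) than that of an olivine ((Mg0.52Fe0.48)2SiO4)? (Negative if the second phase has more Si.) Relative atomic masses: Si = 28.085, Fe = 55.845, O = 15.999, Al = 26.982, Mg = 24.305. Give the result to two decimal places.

0.50 percentage points

M(Fe3Al2Si3O12) = 497.742 g/mol, so wt% Si = 84.255/497.742 × 100 = 16.93%.
M((Mg0.52Fe0.48)2SiO4) = 170.969 g/mol, so wt% Si = 28.085/170.969 × 100 = 16.43%.
16.93 − 16.43 = 0.50 pp.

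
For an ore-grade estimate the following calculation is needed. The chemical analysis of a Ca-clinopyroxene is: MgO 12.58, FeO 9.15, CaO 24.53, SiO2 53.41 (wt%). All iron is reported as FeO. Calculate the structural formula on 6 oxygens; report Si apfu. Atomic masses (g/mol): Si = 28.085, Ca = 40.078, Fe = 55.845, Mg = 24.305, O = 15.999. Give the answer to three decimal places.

MgO: 12.58/40.304 = 0.31213 mol → 0.31213 mol Mg, 0.31213 mol O.
FeO: 9.15/71.844 = 0.12736 mol → 0.12736 mol Fe, 0.12736 mol O.
CaO: 24.53/56.077 = 0.43743 mol → 0.43743 mol Ca, 0.43743 mol O.
SiO2: 53.41/60.083 = 0.88894 mol → 0.88894 mol Si, 1.77788 mol O.
Total oxygen = 2.65480 mol. Normalization factor = 6/2.65480 = 2.26006.
Si per 6 O = 0.88894 × 2.26006 = 2.009.

2.009 Si apfu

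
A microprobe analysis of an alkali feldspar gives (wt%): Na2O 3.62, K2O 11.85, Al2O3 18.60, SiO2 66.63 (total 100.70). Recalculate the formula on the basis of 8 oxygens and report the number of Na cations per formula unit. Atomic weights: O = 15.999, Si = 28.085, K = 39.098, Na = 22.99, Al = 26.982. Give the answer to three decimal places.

Na2O (M=61.979): mol = 0.05841; Na = 0.11682, O = 0.05841.
K2O (M=94.195): mol = 0.12580; K = 0.25160, O = 0.12580.
Al2O3 (M=101.961): mol = 0.18242; Al = 0.36484, O = 0.54726.
SiO2 (M=60.083): mol = 1.10897; Si = 1.10897, O = 2.21794.
ΣO = 2.94941; factor = 8/ΣO = 2.71241.
Na apfu = 0.11682 × 2.71241 = 0.317.

0.317 Na apfu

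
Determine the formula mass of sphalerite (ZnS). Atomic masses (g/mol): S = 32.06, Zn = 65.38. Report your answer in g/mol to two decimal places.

97.44 g/mol

M = 1·65.38 + 1·32.06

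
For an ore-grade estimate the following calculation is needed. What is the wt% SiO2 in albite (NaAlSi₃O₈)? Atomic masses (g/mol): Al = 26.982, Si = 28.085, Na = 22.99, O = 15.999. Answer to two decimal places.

M(NaAlSi₃O₈) = 262.219 g/mol; M(SiO2) = 60.083 g/mol.
Moles SiO2 per formula unit = 3 Si ÷ 1 = 3.0000.
SiO2 fraction = (3.0000 × 60.083) / 262.219 = 180.249/262.219 = 0.6874.

68.74 wt%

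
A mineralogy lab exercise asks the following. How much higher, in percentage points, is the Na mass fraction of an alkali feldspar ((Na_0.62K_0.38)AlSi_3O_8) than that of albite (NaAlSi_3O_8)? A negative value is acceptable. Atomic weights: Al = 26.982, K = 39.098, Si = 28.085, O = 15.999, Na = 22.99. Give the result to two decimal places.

-3.46 percentage points

M((Na_0.62K_0.38)AlSi_3O_8) = 268.340 g/mol, so wt% Na = 14.254/268.340 × 100 = 5.31%.
M(NaAlSi_3O_8) = 262.219 g/mol, so wt% Na = 22.990/262.219 × 100 = 8.77%.
5.31 − 8.77 = -3.46 pp.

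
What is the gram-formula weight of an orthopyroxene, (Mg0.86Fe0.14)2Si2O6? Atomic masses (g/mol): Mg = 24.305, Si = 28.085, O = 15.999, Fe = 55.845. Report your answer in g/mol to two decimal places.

The formula mass is the sum 1.72(24.305) + 0.28(55.845) + 2(28.085) + 6(15.999).

209.61 g/mol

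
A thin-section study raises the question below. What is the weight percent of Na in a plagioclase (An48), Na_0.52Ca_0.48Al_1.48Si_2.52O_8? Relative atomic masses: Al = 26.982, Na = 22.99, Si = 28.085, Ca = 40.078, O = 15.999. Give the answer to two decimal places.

4.43 weight percent

Molar mass of Na_0.52Ca_0.48Al_1.48Si_2.52O_8: 0.52*22.99 + 0.48*40.078 + 1.48*26.982 + 2.52*28.085 + 8*15.999 = 269.892 g/mol.
Mass of Na per formula unit: 0.52 × 22.99 = 11.955 g.
Weight fraction Na = 11.955 / 269.892 = 0.0443.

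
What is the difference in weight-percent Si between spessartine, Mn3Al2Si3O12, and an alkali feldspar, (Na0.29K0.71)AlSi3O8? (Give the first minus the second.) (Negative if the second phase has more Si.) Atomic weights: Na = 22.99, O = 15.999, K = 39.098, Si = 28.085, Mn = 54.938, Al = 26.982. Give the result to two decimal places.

-13.77 percentage points

Si in Mn3Al2Si3O12: molar mass 495.021 g/mol; 3×28.085 = 84.255 g → 17.02 wt%.
Si in (Na0.29K0.71)AlSi3O8: molar mass 273.656 g/mol; 3×28.085 = 84.255 g → 30.79 wt%.
Difference = 17.02 − 30.79 = -13.77 percentage points.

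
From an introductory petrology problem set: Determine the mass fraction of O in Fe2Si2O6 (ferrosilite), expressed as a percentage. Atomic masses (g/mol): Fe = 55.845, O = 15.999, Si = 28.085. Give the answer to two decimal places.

36.38 mass %

Formula mass = 2*55.845 + 2*28.085 + 6*15.999 = 263.854 g/mol, of which 95.994 g is O.
So O makes up 95.994/263.854 = 0.3638 of the mass, i.e. 36.38%.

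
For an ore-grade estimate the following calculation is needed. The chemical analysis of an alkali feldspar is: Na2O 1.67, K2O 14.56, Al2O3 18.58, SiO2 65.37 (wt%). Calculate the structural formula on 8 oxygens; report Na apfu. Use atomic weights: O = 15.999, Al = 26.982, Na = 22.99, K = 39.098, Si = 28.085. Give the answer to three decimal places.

Na2O (M=61.979): mol = 0.02694; Na = 0.05388, O = 0.02694.
K2O (M=94.195): mol = 0.15457; K = 0.30914, O = 0.15457.
Al2O3 (M=101.961): mol = 0.18223; Al = 0.36446, O = 0.54669.
SiO2 (M=60.083): mol = 1.08799; Si = 1.08799, O = 2.17598.
ΣO = 2.90418; factor = 8/ΣO = 2.75465.
Na apfu = 0.05388 × 2.75465 = 0.148.

0.148 Na apfu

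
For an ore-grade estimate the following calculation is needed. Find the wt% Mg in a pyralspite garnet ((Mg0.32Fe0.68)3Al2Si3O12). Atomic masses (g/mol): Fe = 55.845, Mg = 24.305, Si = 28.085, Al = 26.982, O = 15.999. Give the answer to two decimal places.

4.99 mass %

Formula mass = 0.96*24.305 + 2.04*55.845 + 2*26.982 + 3*28.085 + 12*15.999 = 467.464 g/mol, of which 23.333 g is Mg.
So Mg makes up 23.333/467.464 = 0.0499 of the mass, i.e. 4.99%.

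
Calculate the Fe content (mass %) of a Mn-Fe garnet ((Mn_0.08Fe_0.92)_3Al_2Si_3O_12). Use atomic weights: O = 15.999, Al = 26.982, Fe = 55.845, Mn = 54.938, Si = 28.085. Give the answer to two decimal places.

30.98 mass %

Molar mass of (Mn_0.08Fe_0.92)_3Al_2Si_3O_12: 0.24*54.938 + 2.76*55.845 + 2*26.982 + 3*28.085 + 12*15.999 = 497.524 g/mol.
Mass of Fe per formula unit: 2.76 × 55.845 = 154.132 g.
Weight fraction Fe = 154.132 / 497.524 = 0.3098.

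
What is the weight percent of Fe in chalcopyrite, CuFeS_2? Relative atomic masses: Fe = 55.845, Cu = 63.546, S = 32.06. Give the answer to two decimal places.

Formula mass = 1*63.546 + 1*55.845 + 2*32.06 = 183.511 g/mol, of which 55.845 g is Fe.
So Fe makes up 55.845/183.511 = 0.3043 of the mass, i.e. 30.43%.

30.43 weight percent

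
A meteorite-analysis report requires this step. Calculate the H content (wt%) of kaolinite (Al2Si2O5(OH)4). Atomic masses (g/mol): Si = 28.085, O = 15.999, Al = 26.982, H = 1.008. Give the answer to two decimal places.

Molar mass of Al2Si2O5(OH)4: 2×26.982 + 2×28.085 + 9×15.999 + 4×1.008 = 258.157 g/mol.
Mass of H per formula unit: 4 × 1.008 = 4.032 g.
Weight fraction H = 4.032 / 258.157 = 0.0156.

1.56 wt%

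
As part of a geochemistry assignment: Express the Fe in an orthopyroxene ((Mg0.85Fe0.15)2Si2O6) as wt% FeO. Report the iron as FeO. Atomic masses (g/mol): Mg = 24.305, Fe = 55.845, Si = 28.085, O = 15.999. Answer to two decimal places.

10.25 wt%

Formula mass = 210.236 g/mol.
0.30 Fe → 0.3000 mol FeO per formula unit; M(FeO) = 71.844, so FeO mass = 21.553 g.
21.553/210.236 × 100 = 10.25 wt%.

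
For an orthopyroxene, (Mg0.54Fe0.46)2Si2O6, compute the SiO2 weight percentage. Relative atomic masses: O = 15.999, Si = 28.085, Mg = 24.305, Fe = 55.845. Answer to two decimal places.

Molar mass of (Mg0.54Fe0.46)2Si2O6 = 1.08×24.305 + 0.92×55.845 + 2×28.085 + 6×15.999 = 229.791 g/mol.
Each formula unit contains 2 Si, equivalent to 2/1 = 2.0000 mol SiO2.
M(SiO2) = 1×28.085 + 2×15.999 = 60.083 g/mol.
Mass of SiO2 per formula unit = 2.0000 × 60.083 = 120.166 g.
SiO2 wt% = 120.166 / 229.791 × 100 = 52.29%.

52.29 wt%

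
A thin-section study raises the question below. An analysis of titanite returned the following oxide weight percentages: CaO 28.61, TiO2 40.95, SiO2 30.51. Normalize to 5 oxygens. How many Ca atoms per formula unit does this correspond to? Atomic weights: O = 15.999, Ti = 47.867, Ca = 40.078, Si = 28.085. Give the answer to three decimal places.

28.61 wt% CaO ÷ 56.077 g/mol = 0.51019 mol, giving 0.51019 Ca and 0.51019 O.
40.95 wt% TiO2 ÷ 79.865 g/mol = 0.51274 mol, giving 0.51274 Ti and 1.02548 O.
30.51 wt% SiO2 ÷ 60.083 g/mol = 0.50780 mol, giving 0.50780 Si and 1.01560 O.
Oxygen sums to 2.55127; scaling by 5/2.55127 = 1.95981 puts the formula on 5 O.
Ca: 0.51019 × 1.95981 = 1.000 atoms per formula unit.

1.000 Ca apfu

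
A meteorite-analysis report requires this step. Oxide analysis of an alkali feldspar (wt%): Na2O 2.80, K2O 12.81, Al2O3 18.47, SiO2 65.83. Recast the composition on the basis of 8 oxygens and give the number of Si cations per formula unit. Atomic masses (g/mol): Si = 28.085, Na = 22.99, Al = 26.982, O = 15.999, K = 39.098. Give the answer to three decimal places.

3.006 Si apfu

Na2O (M=61.979): mol = 0.04518; Na = 0.09036, O = 0.04518.
K2O (M=94.195): mol = 0.13599; K = 0.27198, O = 0.13599.
Al2O3 (M=101.961): mol = 0.18115; Al = 0.36230, O = 0.54345.
SiO2 (M=60.083): mol = 1.09565; Si = 1.09565, O = 2.19130.
ΣO = 2.91592; factor = 8/ΣO = 2.74356.
Si apfu = 1.09565 × 2.74356 = 3.006.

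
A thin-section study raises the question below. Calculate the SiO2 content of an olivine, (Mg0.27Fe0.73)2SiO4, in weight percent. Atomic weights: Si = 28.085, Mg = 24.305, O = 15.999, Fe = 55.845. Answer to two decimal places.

32.17 wt%

Molar mass of (Mg0.27Fe0.73)2SiO4 = 0.54·24.305 + 1.46·55.845 + 1·28.085 + 4·15.999 = 186.739 g/mol.
Each formula unit contains 1 Si, equivalent to 1/1 = 1.0000 mol SiO2.
M(SiO2) = 1×28.085 + 2×15.999 = 60.083 g/mol.
Mass of SiO2 per formula unit = 1.0000 × 60.083 = 60.083 g.
SiO2 wt% = 60.083 / 186.739 × 100 = 32.17%.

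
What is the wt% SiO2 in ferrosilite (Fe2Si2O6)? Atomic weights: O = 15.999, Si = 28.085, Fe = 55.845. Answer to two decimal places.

45.54 wt%

Molar mass of Fe2Si2O6 = 2×55.845 + 2×28.085 + 6×15.999 = 263.854 g/mol.
Each formula unit contains 2 Si, equivalent to 2/1 = 2.0000 mol SiO2.
M(SiO2) = 1×28.085 + 2×15.999 = 60.083 g/mol.
Mass of SiO2 per formula unit = 2.0000 × 60.083 = 120.166 g.
SiO2 wt% = 120.166 / 263.854 × 100 = 45.54%.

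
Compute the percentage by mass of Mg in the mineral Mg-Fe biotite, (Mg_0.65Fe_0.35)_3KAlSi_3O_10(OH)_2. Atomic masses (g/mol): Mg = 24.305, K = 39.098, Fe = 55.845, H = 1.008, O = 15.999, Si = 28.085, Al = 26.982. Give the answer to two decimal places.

10.52 mass %

Molar mass of (Mg_0.65Fe_0.35)_3KAlSi_3O_10(OH)_2: 1.95*24.305 + 1.05*55.845 + 1*39.098 + 1*26.982 + 3*28.085 + 12*15.999 + 2*1.008 = 450.371 g/mol.
Mass of Mg per formula unit: 1.95 × 24.305 = 47.395 g.
Weight fraction Mg = 47.395 / 450.371 = 0.1052.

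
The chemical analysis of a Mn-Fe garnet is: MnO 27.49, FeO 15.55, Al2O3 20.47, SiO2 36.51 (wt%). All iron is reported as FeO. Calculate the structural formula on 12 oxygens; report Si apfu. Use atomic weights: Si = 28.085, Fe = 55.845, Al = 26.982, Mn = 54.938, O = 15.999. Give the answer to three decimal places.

3.011 Si apfu

27.49 wt% MnO ÷ 70.937 g/mol = 0.38753 mol, giving 0.38753 Mn and 0.38753 O.
15.55 wt% FeO ÷ 71.844 g/mol = 0.21644 mol, giving 0.21644 Fe and 0.21644 O.
20.47 wt% Al2O3 ÷ 101.961 g/mol = 0.20076 mol, giving 0.40152 Al and 0.60228 O.
36.51 wt% SiO2 ÷ 60.083 g/mol = 0.60766 mol, giving 0.60766 Si and 1.21532 O.
Oxygen sums to 2.42157; scaling by 12/2.42157 = 4.95546 puts the formula on 12 O.
Si: 0.60766 × 4.95546 = 3.011 atoms per formula unit.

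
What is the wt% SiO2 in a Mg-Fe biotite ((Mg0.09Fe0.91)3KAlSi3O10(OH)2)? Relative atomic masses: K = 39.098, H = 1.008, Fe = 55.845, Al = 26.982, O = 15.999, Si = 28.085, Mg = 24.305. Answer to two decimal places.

Formula mass = 503.358 g/mol.
3 Si → 3.0000 mol SiO2 per formula unit; M(SiO2) = 60.083, so SiO2 mass = 180.249 g.
180.249/503.358 × 100 = 35.81 wt%.

35.81 wt%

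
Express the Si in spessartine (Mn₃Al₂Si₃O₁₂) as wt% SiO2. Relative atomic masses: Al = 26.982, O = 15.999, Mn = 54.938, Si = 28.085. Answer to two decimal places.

36.41 wt%

Molar mass of Mn₃Al₂Si₃O₁₂ = 3·54.938 + 2·26.982 + 3·28.085 + 12·15.999 = 495.021 g/mol.
Each formula unit contains 3 Si, equivalent to 3/1 = 3.0000 mol SiO2.
M(SiO2) = 1×28.085 + 2×15.999 = 60.083 g/mol.
Mass of SiO2 per formula unit = 3.0000 × 60.083 = 180.249 g.
SiO2 wt% = 180.249 / 495.021 × 100 = 36.41%.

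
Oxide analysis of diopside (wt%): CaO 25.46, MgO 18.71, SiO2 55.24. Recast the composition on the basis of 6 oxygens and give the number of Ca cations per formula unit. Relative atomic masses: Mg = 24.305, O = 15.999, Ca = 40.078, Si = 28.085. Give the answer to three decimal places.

0.988 Ca apfu

CaO (M=56.077): mol = 0.45402; Ca = 0.45402, O = 0.45402.
MgO (M=40.304): mol = 0.46422; Mg = 0.46422, O = 0.46422.
SiO2 (M=60.083): mol = 0.91939; Si = 0.91939, O = 1.83878.
ΣO = 2.75702; factor = 6/ΣO = 2.17626.
Ca apfu = 0.45402 × 2.17626 = 0.988.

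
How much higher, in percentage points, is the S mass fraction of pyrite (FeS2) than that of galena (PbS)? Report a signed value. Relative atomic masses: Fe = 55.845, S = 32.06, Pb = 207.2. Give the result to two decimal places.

40.05 percentage points

First mineral: 64.120 g S in 119.965 g formula = 53.45 wt% S.
Second mineral: 32.060 g S in 239.260 g formula = 13.40 wt% S.
53.45% − 13.40% gives a difference of 40.05 percentage points.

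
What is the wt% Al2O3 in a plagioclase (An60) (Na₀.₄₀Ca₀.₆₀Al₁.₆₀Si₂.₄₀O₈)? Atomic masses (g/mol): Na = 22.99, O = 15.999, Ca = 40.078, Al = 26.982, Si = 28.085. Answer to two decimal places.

M(Na₀.₄₀Ca₀.₆₀Al₁.₆₀Si₂.₄₀O₈) = 271.810 g/mol; M(Al2O3) = 101.961 g/mol.
Moles Al2O3 per formula unit = 1.60 Al ÷ 2 = 0.8000.
Al2O3 fraction = (0.8000 × 101.961) / 271.810 = 81.569/271.810 = 0.3001.

30.01 wt%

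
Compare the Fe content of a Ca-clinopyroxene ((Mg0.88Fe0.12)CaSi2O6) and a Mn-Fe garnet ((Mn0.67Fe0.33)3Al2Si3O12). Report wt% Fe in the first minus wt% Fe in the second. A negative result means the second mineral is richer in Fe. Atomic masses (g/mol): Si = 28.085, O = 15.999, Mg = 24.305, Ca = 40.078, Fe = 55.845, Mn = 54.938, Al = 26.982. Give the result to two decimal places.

-8.11 percentage points

M((Mg0.88Fe0.12)CaSi2O6) = 220.332 g/mol, so wt% Fe = 6.701/220.332 × 100 = 3.04%.
M((Mn0.67Fe0.33)3Al2Si3O12) = 495.919 g/mol, so wt% Fe = 55.287/495.919 × 100 = 11.15%.
3.04 − 11.15 = -8.11 pp.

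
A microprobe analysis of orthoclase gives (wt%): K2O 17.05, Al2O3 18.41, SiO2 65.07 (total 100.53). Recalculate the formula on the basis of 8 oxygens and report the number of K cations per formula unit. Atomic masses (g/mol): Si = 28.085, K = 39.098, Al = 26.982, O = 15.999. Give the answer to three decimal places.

1.003 K apfu

K2O (M=94.195): mol = 0.18101; K = 0.36202, O = 0.18101.
Al2O3 (M=101.961): mol = 0.18056; Al = 0.36112, O = 0.54168.
SiO2 (M=60.083): mol = 1.08300; Si = 1.08300, O = 2.16600.
ΣO = 2.88869; factor = 8/ΣO = 2.76942.
K apfu = 0.36202 × 2.76942 = 1.003.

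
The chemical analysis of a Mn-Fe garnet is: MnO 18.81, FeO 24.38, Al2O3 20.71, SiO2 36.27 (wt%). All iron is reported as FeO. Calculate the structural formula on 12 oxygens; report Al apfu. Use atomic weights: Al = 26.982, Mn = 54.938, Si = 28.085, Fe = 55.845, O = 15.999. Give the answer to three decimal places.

2.013 Al apfu

18.81 wt% MnO ÷ 70.937 g/mol = 0.26516 mol, giving 0.26516 Mn and 0.26516 O.
24.38 wt% FeO ÷ 71.844 g/mol = 0.33935 mol, giving 0.33935 Fe and 0.33935 O.
20.71 wt% Al2O3 ÷ 101.961 g/mol = 0.20312 mol, giving 0.40624 Al and 0.60936 O.
36.27 wt% SiO2 ÷ 60.083 g/mol = 0.60366 mol, giving 0.60366 Si and 1.20732 O.
Oxygen sums to 2.42119; scaling by 12/2.42119 = 4.95624 puts the formula on 12 O.
Al: 0.40624 × 4.95624 = 2.013 atoms per formula unit.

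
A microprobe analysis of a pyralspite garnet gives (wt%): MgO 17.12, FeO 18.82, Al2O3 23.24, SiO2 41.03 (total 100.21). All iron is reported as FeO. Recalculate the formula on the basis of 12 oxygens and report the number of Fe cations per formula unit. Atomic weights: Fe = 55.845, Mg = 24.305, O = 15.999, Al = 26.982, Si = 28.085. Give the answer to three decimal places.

17.12 wt% MgO ÷ 40.304 g/mol = 0.42477 mol, giving 0.42477 Mg and 0.42477 O.
18.82 wt% FeO ÷ 71.844 g/mol = 0.26196 mol, giving 0.26196 Fe and 0.26196 O.
23.24 wt% Al2O3 ÷ 101.961 g/mol = 0.22793 mol, giving 0.45586 Al and 0.68379 O.
41.03 wt% SiO2 ÷ 60.083 g/mol = 0.68289 mol, giving 0.68289 Si and 1.36578 O.
Oxygen sums to 2.73630; scaling by 12/2.73630 = 4.38548 puts the formula on 12 O.
Fe: 0.26196 × 4.38548 = 1.149 atoms per formula unit.

1.149 Fe apfu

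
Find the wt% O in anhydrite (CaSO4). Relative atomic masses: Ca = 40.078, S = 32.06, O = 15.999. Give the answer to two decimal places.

Formula mass = 1·40.078 + 1·32.06 + 4·15.999 = 136.134 g/mol, of which 63.996 g is O.
So O makes up 63.996/136.134 = 0.4701 of the mass, i.e. 47.01%.

47.01 weight percent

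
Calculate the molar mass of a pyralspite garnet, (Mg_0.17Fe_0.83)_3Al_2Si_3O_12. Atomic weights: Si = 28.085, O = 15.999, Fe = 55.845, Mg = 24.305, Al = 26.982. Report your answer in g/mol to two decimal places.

The formula mass is the sum 0.51×24.305 + 2.49×55.845 + 2×26.982 + 3×28.085 + 12×15.999.

481.66 g/mol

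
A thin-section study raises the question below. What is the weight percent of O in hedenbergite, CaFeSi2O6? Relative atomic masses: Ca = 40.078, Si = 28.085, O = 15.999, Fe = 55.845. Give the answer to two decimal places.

Molar mass of CaFeSi2O6: 1*40.078 + 1*55.845 + 2*28.085 + 6*15.999 = 248.087 g/mol.
Mass of O per formula unit: 6 × 15.999 = 95.994 g.
Weight fraction O = 95.994 / 248.087 = 0.3869.

38.69 wt%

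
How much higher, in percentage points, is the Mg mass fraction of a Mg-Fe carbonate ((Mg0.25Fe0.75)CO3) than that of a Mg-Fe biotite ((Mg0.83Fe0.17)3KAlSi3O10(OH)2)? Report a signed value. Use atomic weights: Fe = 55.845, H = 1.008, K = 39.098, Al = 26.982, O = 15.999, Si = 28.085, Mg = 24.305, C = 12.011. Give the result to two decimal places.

Mg in (Mg0.25Fe0.75)CO3: molar mass 107.968 g/mol; 0.25×24.305 = 6.076 g → 5.63 wt%.
Mg in (Mg0.83Fe0.17)3KAlSi3O10(OH)2: molar mass 433.339 g/mol; 2.49×24.305 = 60.519 g → 13.97 wt%.
Difference = 5.63 − 13.97 = -8.34 percentage points.

-8.34 percentage points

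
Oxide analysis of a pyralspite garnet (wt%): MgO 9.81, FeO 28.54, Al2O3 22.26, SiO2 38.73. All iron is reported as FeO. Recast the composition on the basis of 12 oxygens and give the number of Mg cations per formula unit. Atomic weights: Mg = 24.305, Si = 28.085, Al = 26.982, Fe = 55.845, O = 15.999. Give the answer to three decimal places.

1.130 Mg apfu

MgO: 9.81/40.304 = 0.24340 mol → 0.24340 mol Mg, 0.24340 mol O.
FeO: 28.54/71.844 = 0.39725 mol → 0.39725 mol Fe, 0.39725 mol O.
Al2O3: 22.26/101.961 = 0.21832 mol → 0.43664 mol Al, 0.65496 mol O.
SiO2: 38.73/60.083 = 0.64461 mol → 0.64461 mol Si, 1.28922 mol O.
Total oxygen = 2.58483 mol. Normalization factor = 12/2.58483 = 4.64247.
Mg per 12 O = 0.24340 × 4.64247 = 1.130.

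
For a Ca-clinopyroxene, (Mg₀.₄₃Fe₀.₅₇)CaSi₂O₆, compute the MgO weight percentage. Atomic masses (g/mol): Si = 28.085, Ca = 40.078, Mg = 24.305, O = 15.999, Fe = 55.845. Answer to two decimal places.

Formula mass = 234.525 g/mol.
0.43 Mg → 0.4300 mol MgO per formula unit; M(MgO) = 40.304, so MgO mass = 17.331 g.
17.331/234.525 × 100 = 7.39 wt%.

7.39 wt%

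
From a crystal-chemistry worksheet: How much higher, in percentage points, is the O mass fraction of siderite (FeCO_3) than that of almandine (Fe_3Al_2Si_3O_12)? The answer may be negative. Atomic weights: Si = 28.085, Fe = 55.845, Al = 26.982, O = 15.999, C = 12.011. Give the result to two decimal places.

2.86 percentage points

O in FeCO_3: molar mass 115.853 g/mol; 3×15.999 = 47.997 g → 41.43 wt%.
O in Fe_3Al_2Si_3O_12: molar mass 497.742 g/mol; 12×15.999 = 191.988 g → 38.57 wt%.
Difference = 41.43 − 38.57 = 2.86 percentage points.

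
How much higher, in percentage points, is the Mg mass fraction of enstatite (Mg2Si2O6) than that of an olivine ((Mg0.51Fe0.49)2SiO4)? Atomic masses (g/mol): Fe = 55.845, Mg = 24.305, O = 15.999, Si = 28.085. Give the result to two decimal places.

9.76 percentage points

M(Mg2Si2O6) = 200.774 g/mol, so wt% Mg = 48.610/200.774 × 100 = 24.21%.
M((Mg0.51Fe0.49)2SiO4) = 171.600 g/mol, so wt% Mg = 24.791/171.600 × 100 = 14.45%.
24.21 − 14.45 = 9.76 pp.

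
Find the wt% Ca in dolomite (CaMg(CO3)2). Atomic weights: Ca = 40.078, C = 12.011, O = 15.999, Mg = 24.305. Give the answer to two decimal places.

Formula mass = 1*40.078 + 1*24.305 + 2*12.011 + 6*15.999 = 184.399 g/mol, of which 40.078 g is Ca.
So Ca makes up 40.078/184.399 = 0.2173 of the mass, i.e. 21.73%.

21.73 weight percent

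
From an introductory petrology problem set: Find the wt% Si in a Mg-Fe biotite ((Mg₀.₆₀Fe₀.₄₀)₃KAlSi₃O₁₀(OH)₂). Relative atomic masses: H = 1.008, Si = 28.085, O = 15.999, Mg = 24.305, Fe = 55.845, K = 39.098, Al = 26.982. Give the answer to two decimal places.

18.51 weight percent

Molar mass of (Mg₀.₆₀Fe₀.₄₀)₃KAlSi₃O₁₀(OH)₂: 1.80*24.305 + 1.20*55.845 + 1*39.098 + 1*26.982 + 3*28.085 + 12*15.999 + 2*1.008 = 455.102 g/mol.
Mass of Si per formula unit: 3 × 28.085 = 84.255 g.
Weight fraction Si = 84.255 / 455.102 = 0.1851.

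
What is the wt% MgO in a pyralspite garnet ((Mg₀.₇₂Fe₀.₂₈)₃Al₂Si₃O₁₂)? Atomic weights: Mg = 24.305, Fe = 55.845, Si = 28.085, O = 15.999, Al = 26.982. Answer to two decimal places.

20.26 wt%

M((Mg₀.₇₂Fe₀.₂₈)₃Al₂Si₃O₁₂) = 429.616 g/mol; M(MgO) = 40.304 g/mol.
Moles MgO per formula unit = 2.16 Mg ÷ 1 = 2.1600.
MgO fraction = (2.1600 × 40.304) / 429.616 = 87.057/429.616 = 0.2026.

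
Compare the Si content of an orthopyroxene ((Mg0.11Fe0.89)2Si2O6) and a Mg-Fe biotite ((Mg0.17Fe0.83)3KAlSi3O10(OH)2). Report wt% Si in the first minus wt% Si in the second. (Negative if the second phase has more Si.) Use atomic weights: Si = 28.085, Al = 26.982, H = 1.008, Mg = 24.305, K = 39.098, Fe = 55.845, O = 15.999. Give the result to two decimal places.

4.87 percentage points

M((Mg0.11Fe0.89)2Si2O6) = 256.915 g/mol, so wt% Si = 56.170/256.915 × 100 = 21.86%.
M((Mg0.17Fe0.83)3KAlSi3O10(OH)2) = 495.789 g/mol, so wt% Si = 84.255/495.789 × 100 = 16.99%.
21.86 − 16.99 = 4.87 pp.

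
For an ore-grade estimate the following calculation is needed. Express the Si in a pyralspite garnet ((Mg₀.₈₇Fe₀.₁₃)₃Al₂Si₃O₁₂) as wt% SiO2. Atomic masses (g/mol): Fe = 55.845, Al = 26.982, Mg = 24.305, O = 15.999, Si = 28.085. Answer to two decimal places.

43.39 wt%

Molar mass of (Mg₀.₈₇Fe₀.₁₃)₃Al₂Si₃O₁₂ = 2.61·24.305 + 0.39·55.845 + 2·26.982 + 3·28.085 + 12·15.999 = 415.423 g/mol.
Each formula unit contains 3 Si, equivalent to 3/1 = 3.0000 mol SiO2.
M(SiO2) = 1×28.085 + 2×15.999 = 60.083 g/mol.
Mass of SiO2 per formula unit = 3.0000 × 60.083 = 180.249 g.
SiO2 wt% = 180.249 / 415.423 × 100 = 43.39%.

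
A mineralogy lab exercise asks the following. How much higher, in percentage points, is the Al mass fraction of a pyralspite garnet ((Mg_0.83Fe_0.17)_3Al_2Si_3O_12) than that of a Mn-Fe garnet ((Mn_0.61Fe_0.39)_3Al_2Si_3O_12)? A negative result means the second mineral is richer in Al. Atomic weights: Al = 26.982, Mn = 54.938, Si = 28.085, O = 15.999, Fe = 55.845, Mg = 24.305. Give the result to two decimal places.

1.99 percentage points

First mineral: 53.964 g Al in 419.207 g formula = 12.87 wt% Al.
Second mineral: 53.964 g Al in 496.082 g formula = 10.88 wt% Al.
12.87% − 10.88% gives a difference of 1.99 percentage points.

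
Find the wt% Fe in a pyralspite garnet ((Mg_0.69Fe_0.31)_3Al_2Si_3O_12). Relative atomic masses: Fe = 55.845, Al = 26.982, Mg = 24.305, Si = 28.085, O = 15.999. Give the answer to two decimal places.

M((Mg_0.69Fe_0.31)_3Al_2Si_3O_12) = 432.454 g/mol.
Fe contributes 0.93 × 55.845 = 51.936 g per mole.
51.936/432.454 = 0.1201 → 12.01%.

12.01 mass %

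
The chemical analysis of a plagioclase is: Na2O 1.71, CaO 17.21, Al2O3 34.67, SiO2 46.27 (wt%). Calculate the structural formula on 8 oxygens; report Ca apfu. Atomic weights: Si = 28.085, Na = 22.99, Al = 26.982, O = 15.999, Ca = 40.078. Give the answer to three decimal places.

Na2O (M=61.979): mol = 0.02759; Na = 0.05518, O = 0.02759.
CaO (M=56.077): mol = 0.30690; Ca = 0.30690, O = 0.30690.
Al2O3 (M=101.961): mol = 0.34003; Al = 0.68006, O = 1.02009.
SiO2 (M=60.083): mol = 0.77010; Si = 0.77010, O = 1.54020.
ΣO = 2.89478; factor = 8/ΣO = 2.76360.
Ca apfu = 0.30690 × 2.76360 = 0.848.

0.848 Ca apfu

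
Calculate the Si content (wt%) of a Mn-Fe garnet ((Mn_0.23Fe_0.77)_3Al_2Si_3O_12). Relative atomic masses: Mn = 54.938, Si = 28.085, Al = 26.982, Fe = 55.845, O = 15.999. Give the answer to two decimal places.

16.95 wt%

M((Mn_0.23Fe_0.77)_3Al_2Si_3O_12) = 497.116 g/mol.
Si contributes 3 × 28.085 = 84.255 g per mole.
84.255/497.116 = 0.1695 → 16.95%.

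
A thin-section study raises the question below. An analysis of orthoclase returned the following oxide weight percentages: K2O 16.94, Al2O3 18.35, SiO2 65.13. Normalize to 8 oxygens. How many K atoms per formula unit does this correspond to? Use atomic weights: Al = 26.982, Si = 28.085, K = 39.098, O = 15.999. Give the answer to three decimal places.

16.94 wt% K2O ÷ 94.195 g/mol = 0.17984 mol, giving 0.35968 K and 0.17984 O.
18.35 wt% Al2O3 ÷ 101.961 g/mol = 0.17997 mol, giving 0.35994 Al and 0.53991 O.
65.13 wt% SiO2 ÷ 60.083 g/mol = 1.08400 mol, giving 1.08400 Si and 2.16800 O.
Oxygen sums to 2.88775; scaling by 8/2.88775 = 2.77032 puts the formula on 8 O.
K: 0.35968 × 2.77032 = 0.996 atoms per formula unit.

0.996 K apfu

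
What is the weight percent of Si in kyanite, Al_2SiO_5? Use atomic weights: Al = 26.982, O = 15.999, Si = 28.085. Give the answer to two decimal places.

Formula mass = 2*26.982 + 1*28.085 + 5*15.999 = 162.044 g/mol, of which 28.085 g is Si.
So Si makes up 28.085/162.044 = 0.1733 of the mass, i.e. 17.33%.

17.33 mass %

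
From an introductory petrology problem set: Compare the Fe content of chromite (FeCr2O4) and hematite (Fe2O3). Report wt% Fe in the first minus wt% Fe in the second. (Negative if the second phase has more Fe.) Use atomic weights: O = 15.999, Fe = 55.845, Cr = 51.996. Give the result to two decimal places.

-44.99 percentage points

Fe in FeCr2O4: molar mass 223.833 g/mol; 1×55.845 = 55.845 g → 24.95 wt%.
Fe in Fe2O3: molar mass 159.687 g/mol; 2×55.845 = 111.690 g → 69.94 wt%.
Difference = 24.95 − 69.94 = -44.99 percentage points.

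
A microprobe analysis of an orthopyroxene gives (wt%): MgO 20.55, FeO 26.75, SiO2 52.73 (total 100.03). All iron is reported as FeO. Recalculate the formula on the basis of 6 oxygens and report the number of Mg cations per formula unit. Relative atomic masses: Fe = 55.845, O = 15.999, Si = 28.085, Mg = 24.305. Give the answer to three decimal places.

20.55 wt% MgO ÷ 40.304 g/mol = 0.50987 mol, giving 0.50987 Mg and 0.50987 O.
26.75 wt% FeO ÷ 71.844 g/mol = 0.37233 mol, giving 0.37233 Fe and 0.37233 O.
52.73 wt% SiO2 ÷ 60.083 g/mol = 0.87762 mol, giving 0.87762 Si and 1.75524 O.
Oxygen sums to 2.63744; scaling by 6/2.63744 = 2.27493 puts the formula on 6 O.
Mg: 0.50987 × 2.27493 = 1.160 atoms per formula unit.

1.160 Mg apfu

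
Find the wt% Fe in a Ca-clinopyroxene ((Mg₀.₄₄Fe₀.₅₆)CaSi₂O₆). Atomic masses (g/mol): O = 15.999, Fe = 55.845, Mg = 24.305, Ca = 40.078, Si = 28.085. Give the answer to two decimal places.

13.35 wt%

M((Mg₀.₄₄Fe₀.₅₆)CaSi₂O₆) = 234.209 g/mol.
Fe contributes 0.56 × 55.845 = 31.273 g per mole.
31.273/234.209 = 0.1335 → 13.35%.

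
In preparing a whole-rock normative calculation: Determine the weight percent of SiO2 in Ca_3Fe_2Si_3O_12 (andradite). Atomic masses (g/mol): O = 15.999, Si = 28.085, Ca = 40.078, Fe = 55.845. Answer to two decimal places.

35.47 wt%

M(Ca_3Fe_2Si_3O_12) = 508.167 g/mol; M(SiO2) = 60.083 g/mol.
Moles SiO2 per formula unit = 3 Si ÷ 1 = 3.0000.
SiO2 fraction = (3.0000 × 60.083) / 508.167 = 180.249/508.167 = 0.3547.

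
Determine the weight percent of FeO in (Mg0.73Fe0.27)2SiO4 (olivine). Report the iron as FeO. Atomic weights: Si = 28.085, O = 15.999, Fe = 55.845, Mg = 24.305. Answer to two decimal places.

24.60 wt%

M((Mg0.73Fe0.27)2SiO4) = 157.723 g/mol; M(FeO) = 71.844 g/mol.
Moles FeO per formula unit = 0.54 Fe ÷ 1 = 0.5400.
FeO fraction = (0.5400 × 71.844) / 157.723 = 38.796/157.723 = 0.2460.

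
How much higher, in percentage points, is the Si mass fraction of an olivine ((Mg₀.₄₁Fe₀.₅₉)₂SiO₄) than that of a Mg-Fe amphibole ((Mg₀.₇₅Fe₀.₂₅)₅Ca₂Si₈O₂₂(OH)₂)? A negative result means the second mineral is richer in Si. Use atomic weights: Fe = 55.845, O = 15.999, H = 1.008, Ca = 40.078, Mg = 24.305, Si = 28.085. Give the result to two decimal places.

-10.59 percentage points

Si in (Mg₀.₄₁Fe₀.₅₉)₂SiO₄: molar mass 177.908 g/mol; 1×28.085 = 28.085 g → 15.79 wt%.
Si in (Mg₀.₇₅Fe₀.₂₅)₅Ca₂Si₈O₂₂(OH)₂: molar mass 851.778 g/mol; 8×28.085 = 224.680 g → 26.38 wt%.
Difference = 15.79 − 26.38 = -10.59 percentage points.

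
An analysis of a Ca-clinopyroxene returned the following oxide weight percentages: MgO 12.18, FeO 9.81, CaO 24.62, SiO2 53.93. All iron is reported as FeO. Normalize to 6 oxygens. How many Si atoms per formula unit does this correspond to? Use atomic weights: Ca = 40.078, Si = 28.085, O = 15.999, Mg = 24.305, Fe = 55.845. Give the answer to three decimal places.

2.015 Si apfu

12.18 wt% MgO ÷ 40.304 g/mol = 0.30220 mol, giving 0.30220 Mg and 0.30220 O.
9.81 wt% FeO ÷ 71.844 g/mol = 0.13655 mol, giving 0.13655 Fe and 0.13655 O.
24.62 wt% CaO ÷ 56.077 g/mol = 0.43904 mol, giving 0.43904 Ca and 0.43904 O.
53.93 wt% SiO2 ÷ 60.083 g/mol = 0.89759 mol, giving 0.89759 Si and 1.79518 O.
Oxygen sums to 2.67297; scaling by 6/2.67297 = 2.24469 puts the formula on 6 O.
Si: 0.89759 × 2.24469 = 2.015 atoms per formula unit.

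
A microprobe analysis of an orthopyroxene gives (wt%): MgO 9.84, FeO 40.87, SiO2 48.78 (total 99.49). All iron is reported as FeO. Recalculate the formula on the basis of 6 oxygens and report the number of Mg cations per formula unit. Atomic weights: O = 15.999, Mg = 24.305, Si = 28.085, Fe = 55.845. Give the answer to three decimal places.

9.84 wt% MgO ÷ 40.304 g/mol = 0.24414 mol, giving 0.24414 Mg and 0.24414 O.
40.87 wt% FeO ÷ 71.844 g/mol = 0.56887 mol, giving 0.56887 Fe and 0.56887 O.
48.78 wt% SiO2 ÷ 60.083 g/mol = 0.81188 mol, giving 0.81188 Si and 1.62376 O.
Oxygen sums to 2.43677; scaling by 6/2.43677 = 2.46228 puts the formula on 6 O.
Mg: 0.24414 × 2.46228 = 0.601 atoms per formula unit.

0.601 Mg apfu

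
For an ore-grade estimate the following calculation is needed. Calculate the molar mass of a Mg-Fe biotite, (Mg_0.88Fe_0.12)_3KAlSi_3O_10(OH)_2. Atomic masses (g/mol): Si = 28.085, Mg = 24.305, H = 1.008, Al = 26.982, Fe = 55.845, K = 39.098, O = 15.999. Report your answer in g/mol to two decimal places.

Mg: 2.64 × 24.305 = 64.1652
Fe: 0.36 × 55.845 = 20.1042
K: 1 × 39.098 = 39.0980
Al: 1 × 26.982 = 26.9820
Si: 3 × 28.085 = 84.2550
O: 12 × 15.999 = 191.9880
H: 2 × 1.008 = 2.0160
Summing the contributions gives the formula mass.

428.61 g/mol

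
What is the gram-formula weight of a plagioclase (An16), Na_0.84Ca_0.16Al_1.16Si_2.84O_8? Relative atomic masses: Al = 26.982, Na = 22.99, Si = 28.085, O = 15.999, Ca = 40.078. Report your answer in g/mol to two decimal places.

264.78 g/mol

Na: 0.84 × 22.99 = 19.3116
Ca: 0.16 × 40.078 = 6.4125
Al: 1.16 × 26.982 = 31.2991
Si: 2.84 × 28.085 = 79.7614
O: 8 × 15.999 = 127.9920
Summing the contributions gives the formula mass.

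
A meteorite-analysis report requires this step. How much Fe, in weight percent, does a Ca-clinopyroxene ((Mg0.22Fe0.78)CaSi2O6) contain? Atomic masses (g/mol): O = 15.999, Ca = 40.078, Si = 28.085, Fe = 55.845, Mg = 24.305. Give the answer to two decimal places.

18.06 weight percent

M((Mg0.22Fe0.78)CaSi2O6) = 241.148 g/mol.
Fe contributes 0.78 × 55.845 = 43.559 g per mole.
43.559/241.148 = 0.1806 → 18.06%.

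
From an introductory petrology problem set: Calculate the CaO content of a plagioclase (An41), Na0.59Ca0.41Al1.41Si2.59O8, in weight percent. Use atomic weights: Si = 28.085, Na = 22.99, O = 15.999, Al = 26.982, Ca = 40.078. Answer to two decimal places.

M(Na0.59Ca0.41Al1.41Si2.59O8) = 268.773 g/mol; M(CaO) = 56.077 g/mol.
Moles CaO per formula unit = 0.41 Ca ÷ 1 = 0.4100.
CaO fraction = (0.4100 × 56.077) / 268.773 = 22.992/268.773 = 0.0855.

8.55 wt%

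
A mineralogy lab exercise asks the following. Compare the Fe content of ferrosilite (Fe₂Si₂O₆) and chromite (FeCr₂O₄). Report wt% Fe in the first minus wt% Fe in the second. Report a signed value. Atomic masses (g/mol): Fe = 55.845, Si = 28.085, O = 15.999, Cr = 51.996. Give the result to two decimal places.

Fe in Fe₂Si₂O₆: molar mass 263.854 g/mol; 2×55.845 = 111.690 g → 42.33 wt%.
Fe in FeCr₂O₄: molar mass 223.833 g/mol; 1×55.845 = 55.845 g → 24.95 wt%.
Difference = 42.33 − 24.95 = 17.38 percentage points.

17.38 percentage points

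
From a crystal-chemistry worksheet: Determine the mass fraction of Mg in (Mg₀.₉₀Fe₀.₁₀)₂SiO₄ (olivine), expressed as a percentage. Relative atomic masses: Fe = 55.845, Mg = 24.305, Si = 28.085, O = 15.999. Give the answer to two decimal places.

29.76 mass %

Formula mass = 1.80*24.305 + 0.20*55.845 + 1*28.085 + 4*15.999 = 146.999 g/mol, of which 43.749 g is Mg.
So Mg makes up 43.749/146.999 = 0.2976 of the mass, i.e. 29.76%.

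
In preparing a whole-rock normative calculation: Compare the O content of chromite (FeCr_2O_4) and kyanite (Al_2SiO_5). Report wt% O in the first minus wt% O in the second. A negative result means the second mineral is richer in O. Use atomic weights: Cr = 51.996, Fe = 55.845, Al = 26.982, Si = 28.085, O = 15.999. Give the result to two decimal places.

-20.78 percentage points

M(FeCr_2O_4) = 223.833 g/mol, so wt% O = 63.996/223.833 × 100 = 28.59%.
M(Al_2SiO_5) = 162.044 g/mol, so wt% O = 79.995/162.044 × 100 = 49.37%.
28.59 − 49.37 = -20.78 pp.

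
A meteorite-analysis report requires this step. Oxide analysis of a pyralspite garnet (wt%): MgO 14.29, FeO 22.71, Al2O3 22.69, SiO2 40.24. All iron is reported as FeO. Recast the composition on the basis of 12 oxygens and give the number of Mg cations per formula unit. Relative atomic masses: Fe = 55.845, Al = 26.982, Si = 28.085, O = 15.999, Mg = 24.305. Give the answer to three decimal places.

MgO (M=40.304): mol = 0.35456; Mg = 0.35456, O = 0.35456.
FeO (M=71.844): mol = 0.31610; Fe = 0.31610, O = 0.31610.
Al2O3 (M=101.961): mol = 0.22254; Al = 0.44508, O = 0.66762.
SiO2 (M=60.083): mol = 0.66974; Si = 0.66974, O = 1.33948.
ΣO = 2.67776; factor = 12/ΣO = 4.48136.
Mg apfu = 0.35456 × 4.48136 = 1.589.

1.589 Mg apfu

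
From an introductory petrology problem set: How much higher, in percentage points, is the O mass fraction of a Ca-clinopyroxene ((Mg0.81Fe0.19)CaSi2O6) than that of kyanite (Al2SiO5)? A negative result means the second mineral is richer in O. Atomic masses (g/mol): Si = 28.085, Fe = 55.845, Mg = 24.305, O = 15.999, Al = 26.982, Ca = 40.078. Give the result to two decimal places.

First mineral: 95.994 g O in 222.540 g formula = 43.14 wt% O.
Second mineral: 79.995 g O in 162.044 g formula = 49.37 wt% O.
43.14% − 49.37% gives a difference of -6.23 percentage points.

-6.23 percentage points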